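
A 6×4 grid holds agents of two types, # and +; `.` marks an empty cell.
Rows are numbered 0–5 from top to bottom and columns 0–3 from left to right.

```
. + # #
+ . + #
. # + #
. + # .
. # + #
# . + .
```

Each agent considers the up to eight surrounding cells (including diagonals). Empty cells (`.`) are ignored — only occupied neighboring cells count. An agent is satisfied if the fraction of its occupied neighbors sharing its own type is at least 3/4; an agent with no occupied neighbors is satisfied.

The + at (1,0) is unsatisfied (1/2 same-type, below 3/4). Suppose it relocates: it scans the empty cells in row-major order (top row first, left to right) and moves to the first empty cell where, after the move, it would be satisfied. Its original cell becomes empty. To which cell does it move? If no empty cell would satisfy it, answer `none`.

Vacating (1,0). Empty cells in order:
  (0,0): 1/1 same-type → satisfied — stop here.

(0,0)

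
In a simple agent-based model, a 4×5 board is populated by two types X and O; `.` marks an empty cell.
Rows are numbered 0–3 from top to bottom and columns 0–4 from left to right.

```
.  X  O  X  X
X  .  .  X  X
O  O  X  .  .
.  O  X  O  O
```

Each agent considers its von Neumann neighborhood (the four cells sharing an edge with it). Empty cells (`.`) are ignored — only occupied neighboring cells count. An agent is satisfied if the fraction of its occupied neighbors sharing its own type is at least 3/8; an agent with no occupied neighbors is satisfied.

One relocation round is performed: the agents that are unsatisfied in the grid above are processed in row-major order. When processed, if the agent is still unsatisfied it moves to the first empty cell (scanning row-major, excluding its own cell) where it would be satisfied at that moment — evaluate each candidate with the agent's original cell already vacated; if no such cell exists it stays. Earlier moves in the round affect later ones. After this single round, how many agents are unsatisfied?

Initially unsatisfied (in order): (0,1), (0,2), (1,0), (3,2).
  (0,1) → (0,0).
  (0,2) → (1,1).
  (1,0) → (0,1).
  (3,2) → (0,2).
Resulting grid:
X X X X X
. O . X X
O O X . .
. O . O O
Unsatisfied now: (2,2).

1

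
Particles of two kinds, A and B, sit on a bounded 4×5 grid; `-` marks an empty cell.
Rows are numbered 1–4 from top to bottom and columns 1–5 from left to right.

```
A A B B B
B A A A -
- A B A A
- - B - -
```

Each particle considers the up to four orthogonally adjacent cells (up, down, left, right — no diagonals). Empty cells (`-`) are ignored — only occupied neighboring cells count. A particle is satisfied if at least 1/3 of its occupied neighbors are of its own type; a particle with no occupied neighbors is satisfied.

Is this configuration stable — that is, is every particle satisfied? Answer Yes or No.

No

Row 1: (1,1)A 1/2 ✓ · (1,2)A 2/3 ✓ · (1,3)B 1/3 ✓ · (1,4)B 2/3 ✓ · (1,5)B 1/1 ✓
Row 2: (2,1)B 0/2 ✗ · (2,2)A 3/4 ✓ · (2,3)A 2/4 ✓ · (2,4)A 2/3 ✓
Row 3: (3,2)A 1/2 ✓ · (3,3)B 1/4 ✗ · (3,4)A 2/3 ✓ · (3,5)A 1/1 ✓
Row 4: (4,3)B 1/1 ✓
For instance (2,1) has only 0/2 same-type neighbors, below 1/3.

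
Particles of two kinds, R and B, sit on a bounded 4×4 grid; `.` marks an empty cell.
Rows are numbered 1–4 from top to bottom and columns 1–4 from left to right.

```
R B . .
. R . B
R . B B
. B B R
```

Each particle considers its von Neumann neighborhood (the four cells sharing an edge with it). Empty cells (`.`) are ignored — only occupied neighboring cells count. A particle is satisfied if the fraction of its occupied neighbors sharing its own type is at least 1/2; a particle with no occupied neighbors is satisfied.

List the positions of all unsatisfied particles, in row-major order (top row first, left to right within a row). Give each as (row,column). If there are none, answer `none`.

(1,1)R 0/1 ✗
(1,2)B 0/2 ✗
(2,2)R 0/1 ✗
(2,4)B 1/1 ✓
(3,1)R 0/0 ✓
(3,3)B 2/2 ✓
(3,4)B 2/3 ✓
(4,2)B 1/1 ✓
(4,3)B 2/3 ✓
(4,4)R 0/2 ✗

(1,1), (1,2), (2,2), (4,4)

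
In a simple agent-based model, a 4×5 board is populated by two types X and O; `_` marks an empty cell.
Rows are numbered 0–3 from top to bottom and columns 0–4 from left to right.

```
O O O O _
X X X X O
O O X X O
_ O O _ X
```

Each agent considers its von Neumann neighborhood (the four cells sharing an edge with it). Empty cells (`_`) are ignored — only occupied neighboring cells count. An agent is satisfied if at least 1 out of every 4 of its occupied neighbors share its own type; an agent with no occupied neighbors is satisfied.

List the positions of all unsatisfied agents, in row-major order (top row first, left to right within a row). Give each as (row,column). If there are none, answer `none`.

(3,4)

(0,0)O 1/2 ok
(0,1)O 2/3 ok
(0,2)O 2/3 ok
(0,3)O 1/2 ok
(1,0)X 1/3 ok
(1,1)X 2/4 ok
(1,2)X 3/4 ok
(1,3)X 2/4 ok
(1,4)O 1/2 ok
(2,0)O 1/2 ok
(2,1)O 2/4 ok
(2,2)X 2/4 ok
(2,3)X 2/3 ok
(2,4)O 1/3 ok
(3,1)O 2/2 ok
(3,2)O 1/2 ok
(3,4)X 0/1 unhappy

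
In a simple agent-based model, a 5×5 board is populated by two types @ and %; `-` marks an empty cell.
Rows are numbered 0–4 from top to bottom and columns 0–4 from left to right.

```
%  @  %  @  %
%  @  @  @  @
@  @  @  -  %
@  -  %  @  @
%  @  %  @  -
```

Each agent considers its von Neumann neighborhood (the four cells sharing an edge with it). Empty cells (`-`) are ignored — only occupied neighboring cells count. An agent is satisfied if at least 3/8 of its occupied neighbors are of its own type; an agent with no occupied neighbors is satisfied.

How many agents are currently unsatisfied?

(0,0)% 1/2 satisfied
(0,1)@ 1/3 not
(0,2)% 0/3 not
(0,3)@ 1/3 not
(0,4)% 0/2 not
(1,0)% 1/3 not
(1,1)@ 3/4 satisfied
(1,2)@ 3/4 satisfied
(1,3)@ 3/3 satisfied
(1,4)@ 1/3 not
(2,0)@ 2/3 satisfied
(2,1)@ 3/3 satisfied
(2,2)@ 2/3 satisfied
(2,4)% 0/2 not
(3,0)@ 1/2 satisfied
(3,2)% 1/3 not
(3,3)@ 2/3 satisfied
(3,4)@ 1/2 satisfied
(4,0)% 0/2 not
(4,1)@ 0/2 not
(4,2)% 1/3 not
(4,3)@ 1/2 satisfied
Unsatisfied: (0,1), (0,2), (0,3), (0,4), (1,0), (1,4), (2,4), (3,2), (4,0), (4,1), (4,2) — 11 in total.

11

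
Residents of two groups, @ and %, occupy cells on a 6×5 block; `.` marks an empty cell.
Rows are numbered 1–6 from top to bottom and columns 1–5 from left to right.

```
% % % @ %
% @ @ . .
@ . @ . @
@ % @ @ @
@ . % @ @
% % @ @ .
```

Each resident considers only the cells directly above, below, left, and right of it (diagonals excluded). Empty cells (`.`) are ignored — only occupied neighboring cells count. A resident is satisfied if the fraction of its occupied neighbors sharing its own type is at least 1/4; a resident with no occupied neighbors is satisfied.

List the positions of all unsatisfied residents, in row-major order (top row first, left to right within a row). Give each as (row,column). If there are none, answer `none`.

Row 1: (1,1)% 2/2 satisfied · (1,2)% 2/3 satisfied · (1,3)% 1/3 satisfied · (1,4)@ 0/2 not · (1,5)% 0/1 not
Row 2: (2,1)% 1/3 satisfied · (2,2)@ 1/3 satisfied · (2,3)@ 2/3 satisfied
Row 3: (3,1)@ 1/2 satisfied · (3,3)@ 2/2 satisfied · (3,5)@ 1/1 satisfied
Row 4: (4,1)@ 2/3 satisfied · (4,2)% 0/2 not · (4,3)@ 2/4 satisfied · (4,4)@ 3/3 satisfied · (4,5)@ 3/3 satisfied
Row 5: (5,1)@ 1/2 satisfied · (5,3)% 0/3 not · (5,4)@ 3/4 satisfied · (5,5)@ 2/2 satisfied
Row 6: (6,1)% 1/2 satisfied · (6,2)% 1/2 satisfied · (6,3)@ 1/3 satisfied · (6,4)@ 2/2 satisfied

(1,4), (1,5), (4,2), (5,3)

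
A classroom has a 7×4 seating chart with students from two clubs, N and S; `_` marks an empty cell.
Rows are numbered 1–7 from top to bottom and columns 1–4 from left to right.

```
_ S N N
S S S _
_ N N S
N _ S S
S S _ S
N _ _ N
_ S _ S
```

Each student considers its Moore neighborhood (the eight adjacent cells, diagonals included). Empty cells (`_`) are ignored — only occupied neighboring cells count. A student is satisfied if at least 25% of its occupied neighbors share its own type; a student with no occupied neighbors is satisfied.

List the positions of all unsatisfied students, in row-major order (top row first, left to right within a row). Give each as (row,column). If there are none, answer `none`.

Row 1: (1,2)S 3/4 satisfied · (1,3)N 1/4 satisfied · (1,4)N 1/2 satisfied
Row 2: (2,1)S 2/3 satisfied · (2,2)S 3/6 satisfied · (2,3)S 3/7 satisfied
Row 3: (3,2)N 2/6 satisfied · (3,3)N 1/6 not · (3,4)S 3/4 satisfied
Row 4: (4,1)N 1/3 satisfied · (4,3)S 4/6 satisfied · (4,4)S 3/4 satisfied
Row 5: (5,1)S 1/3 satisfied · (5,2)S 2/4 satisfied · (5,4)S 2/3 satisfied
Row 6: (6,1)N 0/3 not · (6,4)N 0/2 not
Row 7: (7,2)S 0/1 not · (7,4)S 0/1 not

(3,3), (6,1), (6,4), (7,2), (7,4)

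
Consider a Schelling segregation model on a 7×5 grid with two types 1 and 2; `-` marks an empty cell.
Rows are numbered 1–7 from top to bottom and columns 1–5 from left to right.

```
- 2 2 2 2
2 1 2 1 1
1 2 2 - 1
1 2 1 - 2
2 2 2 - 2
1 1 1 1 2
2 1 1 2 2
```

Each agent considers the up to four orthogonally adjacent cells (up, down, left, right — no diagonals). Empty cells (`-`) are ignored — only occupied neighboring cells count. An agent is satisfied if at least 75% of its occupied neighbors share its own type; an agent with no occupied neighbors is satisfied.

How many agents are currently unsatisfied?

25

(1,2)2 1/2 ✗
(1,3)2 3/3 ✓
(1,4)2 2/3 ✗
(1,5)2 1/2 ✗
(2,1)2 0/2 ✗
(2,2)1 0/4 ✗
(2,3)2 2/4 ✗
(2,4)1 1/3 ✗
(2,5)1 2/3 ✗
(3,1)1 1/3 ✗
(3,2)2 2/4 ✗
(3,3)2 2/3 ✗
(3,5)1 1/2 ✗
(4,1)1 1/3 ✗
(4,2)2 2/4 ✗
(4,3)1 0/3 ✗
(4,5)2 1/2 ✗
(5,1)2 1/3 ✗
(5,2)2 3/4 ✓
(5,3)2 1/3 ✗
(5,5)2 2/2 ✓
(6,1)1 1/3 ✗
(6,2)1 3/4 ✓
(6,3)1 3/4 ✓
(6,4)1 1/3 ✗
(6,5)2 2/3 ✗
(7,1)2 0/2 ✗
(7,2)1 2/3 ✗
(7,3)1 2/3 ✗
(7,4)2 1/3 ✗
(7,5)2 2/2 ✓
Unsatisfied: (1,2), (1,4), (1,5), (2,1), (2,2), (2,3), (2,4), (2,5), (3,1), (3,2), (3,3), (3,5), (4,1), (4,2), (4,3), (4,5), (5,1), (5,3), (6,1), (6,4), (6,5), (7,1), (7,2), (7,3), (7,4) — 25 in total.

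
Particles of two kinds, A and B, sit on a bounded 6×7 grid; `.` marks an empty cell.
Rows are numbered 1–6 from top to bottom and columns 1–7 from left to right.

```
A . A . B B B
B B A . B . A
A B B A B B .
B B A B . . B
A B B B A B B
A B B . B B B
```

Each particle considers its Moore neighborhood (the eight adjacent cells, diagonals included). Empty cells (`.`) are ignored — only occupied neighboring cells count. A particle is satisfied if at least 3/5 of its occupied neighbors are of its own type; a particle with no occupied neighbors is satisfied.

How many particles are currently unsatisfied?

15

(1,1)A 0/2 not
(1,3)A 1/2 not
(1,5)B 2/2 satisfied
(1,6)B 3/4 satisfied
(1,7)B 1/2 not
(2,1)B 2/4 not
(2,2)B 3/7 not
(2,3)A 2/5 not
(2,5)B 4/5 satisfied
(2,7)A 0/3 not
(3,1)A 0/5 not
(3,2)B 5/8 satisfied
(3,3)B 4/7 not
(3,4)A 2/6 not
(3,5)B 3/4 satisfied
(3,6)B 3/4 satisfied
(4,1)B 3/5 satisfied
(4,2)B 5/8 satisfied
(4,3)A 1/8 not
(4,4)B 4/7 not
(4,7)B 3/3 satisfied
(5,1)A 1/5 not
(5,2)B 5/8 satisfied
(5,3)B 6/7 satisfied
(5,4)B 4/6 satisfied
(5,5)A 0/5 not
(5,6)B 5/6 satisfied
(5,7)B 4/4 satisfied
(6,1)A 1/3 not
(6,2)B 3/5 satisfied
(6,3)B 4/4 satisfied
(6,5)B 3/4 satisfied
(6,6)B 4/5 satisfied
(6,7)B 3/3 satisfied
Unsatisfied: (1,1), (1,3), (1,7), (2,1), (2,2), (2,3), (2,7), (3,1), (3,3), (3,4), (4,3), (4,4), (5,1), (5,5), (6,1) — 15 in total.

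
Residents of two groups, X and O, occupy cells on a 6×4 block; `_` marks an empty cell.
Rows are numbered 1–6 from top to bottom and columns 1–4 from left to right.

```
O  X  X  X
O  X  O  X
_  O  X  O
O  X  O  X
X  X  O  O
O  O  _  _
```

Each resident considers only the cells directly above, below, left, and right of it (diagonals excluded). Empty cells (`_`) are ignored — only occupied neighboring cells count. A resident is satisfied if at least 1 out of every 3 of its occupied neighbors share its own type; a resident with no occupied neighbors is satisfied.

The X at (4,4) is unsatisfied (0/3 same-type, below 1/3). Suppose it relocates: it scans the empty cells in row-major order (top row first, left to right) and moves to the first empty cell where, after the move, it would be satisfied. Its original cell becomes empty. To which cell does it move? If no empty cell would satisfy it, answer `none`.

Vacating (4,4). Empty cells in order:
  (3,1): 0/3 same-type → still unsatisfied.
  (6,3): 0/2 same-type → still unsatisfied.
  (6,4): 0/1 same-type → still unsatisfied.

none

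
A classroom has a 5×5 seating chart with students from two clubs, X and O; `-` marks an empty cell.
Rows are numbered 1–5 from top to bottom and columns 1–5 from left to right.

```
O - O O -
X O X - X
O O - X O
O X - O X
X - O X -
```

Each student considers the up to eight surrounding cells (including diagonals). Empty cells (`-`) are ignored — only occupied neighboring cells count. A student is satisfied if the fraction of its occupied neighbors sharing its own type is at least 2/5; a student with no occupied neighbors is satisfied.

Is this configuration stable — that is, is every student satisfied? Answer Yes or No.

(1,1)O 1/2 ok
(1,3)O 2/3 ok
(1,4)O 1/3 unhappy
(2,1)X 0/4 unhappy
(2,2)O 4/6 ok
(2,3)X 1/5 unhappy
(2,5)X 1/3 unhappy
(3,1)O 3/5 ok
(3,2)O 3/6 ok
(3,4)X 3/5 ok
(3,5)O 1/4 unhappy
(4,1)O 2/4 ok
(4,2)X 1/5 unhappy
(4,4)O 2/5 ok
(4,5)X 2/4 ok
(5,1)X 1/2 ok
(5,3)O 1/3 unhappy
(5,4)X 1/3 unhappy
For instance (1,4) has only 1/3 same-type neighbors, below 2/5.

No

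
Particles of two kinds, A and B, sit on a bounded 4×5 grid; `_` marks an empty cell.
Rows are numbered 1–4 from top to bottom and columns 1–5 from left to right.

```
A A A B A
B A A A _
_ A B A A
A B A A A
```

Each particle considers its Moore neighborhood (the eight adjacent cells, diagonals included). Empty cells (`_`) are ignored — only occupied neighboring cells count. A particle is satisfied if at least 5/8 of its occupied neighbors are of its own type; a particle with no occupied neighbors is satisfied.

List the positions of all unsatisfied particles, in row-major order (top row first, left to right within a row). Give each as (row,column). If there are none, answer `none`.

Row 1: (1,1)A 2/3 ✓ · (1,2)A 4/5 ✓ · (1,3)A 4/5 ✓ · (1,4)B 0/4 ✗ · (1,5)A 1/2 ✗
Row 2: (2,1)B 0/4 ✗ · (2,2)A 5/7 ✓ · (2,3)A 6/8 ✓ · (2,4)A 5/7 ✓
Row 3: (3,2)A 4/7 ✗ · (3,3)B 1/8 ✗ · (3,4)A 6/7 ✓ · (3,5)A 4/4 ✓
Row 4: (4,1)A 1/2 ✗ · (4,2)B 1/4 ✗ · (4,3)A 3/5 ✗ · (4,4)A 4/5 ✓ · (4,5)A 3/3 ✓

(1,4), (1,5), (2,1), (3,2), (3,3), (4,1), (4,2), (4,3)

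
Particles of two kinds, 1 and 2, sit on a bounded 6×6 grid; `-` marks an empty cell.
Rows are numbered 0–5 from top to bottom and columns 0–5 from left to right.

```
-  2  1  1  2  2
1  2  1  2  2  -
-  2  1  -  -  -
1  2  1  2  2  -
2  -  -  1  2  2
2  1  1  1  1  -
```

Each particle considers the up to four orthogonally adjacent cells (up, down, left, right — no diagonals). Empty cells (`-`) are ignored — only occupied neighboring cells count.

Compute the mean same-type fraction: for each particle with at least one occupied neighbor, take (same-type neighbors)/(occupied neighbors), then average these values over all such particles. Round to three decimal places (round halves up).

0.564

(0,1)2 1/2
(0,2)1 2/3
(0,3)1 1/3
(0,4)2 2/3
(0,5)2 1/1
(1,0)1 0/1
(1,1)2 2/4
(1,2)1 2/4
(1,3)2 1/3
(1,4)2 2/2
(2,1)2 2/3
(2,2)1 2/3
(3,0)1 0/2
(3,1)2 1/3
(3,2)1 1/3
(3,3)2 1/3
(3,4)2 2/2
(4,0)2 1/2
(4,3)1 1/3
(4,4)2 2/4
(4,5)2 1/1
(5,0)2 1/2
(5,1)1 1/2
(5,2)1 2/2
(5,3)1 3/3
(5,4)1 1/2
Sum over 26 particles: 1/2 + 2/3 + 1/3 + 2/3 + 1/1 + 0/1 + 2/4 + 2/4 + 1/3 + 2/2 + 2/3 + 2/3 + 0/2 + 1/3 + 1/3 + 1/3 + 2/2 + 1/2 + 1/3 + 2/4 + 1/1 + 1/2 + 1/2 + 2/2 + 3/3 + 1/2 = 44/3; mean = 44/3 ÷ 26 = 22/39 = 0.564102… → 0.564.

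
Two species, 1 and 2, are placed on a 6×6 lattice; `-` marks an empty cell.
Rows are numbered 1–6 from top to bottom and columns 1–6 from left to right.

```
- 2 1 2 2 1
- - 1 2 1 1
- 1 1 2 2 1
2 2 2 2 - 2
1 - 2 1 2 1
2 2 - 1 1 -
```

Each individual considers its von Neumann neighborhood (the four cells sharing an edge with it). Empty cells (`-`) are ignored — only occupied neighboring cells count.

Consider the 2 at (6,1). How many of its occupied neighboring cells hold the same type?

Occupied neighbors of (6,1): (5,1)=1, (6,2)=2.
Same type (2): 1 of 2.

1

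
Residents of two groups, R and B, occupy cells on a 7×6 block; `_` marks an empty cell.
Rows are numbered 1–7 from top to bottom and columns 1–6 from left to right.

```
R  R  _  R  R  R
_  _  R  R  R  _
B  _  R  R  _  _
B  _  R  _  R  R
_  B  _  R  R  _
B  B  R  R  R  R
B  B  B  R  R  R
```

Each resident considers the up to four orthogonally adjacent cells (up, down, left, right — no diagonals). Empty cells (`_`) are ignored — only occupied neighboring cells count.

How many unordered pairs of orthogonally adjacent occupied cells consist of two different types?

Scan each occupied cell's neighbors to the right and below so each pair is counted once.
Row 1: R(1,1)–R(1,2)= R(1,4)–R(1,5)= R(1,4)–R(2,4)= R(1,5)–R(1,6)= R(1,5)–R(2,5)=  → 0/5 unlike.
Row 2: R(2,3)–R(2,4)= R(2,3)–R(3,3)= R(2,4)–R(2,5)= R(2,4)–R(3,4)=  → 0/4 unlike.
Row 3: B(3,1)–B(4,1)= R(3,3)–R(3,4)= R(3,3)–R(4,3)=  → 0/3 unlike.
Row 4: R(4,5)–R(4,6)= R(4,5)–R(5,5)=  → 0/2 unlike.
Row 5: B(5,2)–B(6,2)= R(5,4)–R(5,5)= R(5,4)–R(6,4)= R(5,5)–R(6,5)=  → 0/4 unlike.
Row 6: B(6,1)–B(6,2)= B(6,1)–B(7,1)= B(6,2)–R(6,3)≠ B(6,2)–B(7,2)= R(6,3)–R(6,4)= R(6,3)–B(7,3)≠ R(6,4)–R(6,5)= R(6,4)–R(7,4)= R(6,5)–R(6,6)= R(6,5)–R(7,5)= R(6,6)–R(7,6)=  → 2/11 unlike.
Row 7: B(7,1)–B(7,2)= B(7,2)–B(7,3)= B(7,3)–R(7,4)≠ R(7,4)–R(7,5)= R(7,5)–R(7,6)=  → 1/5 unlike.
Total adjacent occupied pairs: 34; unlike-type pairs: 3.

3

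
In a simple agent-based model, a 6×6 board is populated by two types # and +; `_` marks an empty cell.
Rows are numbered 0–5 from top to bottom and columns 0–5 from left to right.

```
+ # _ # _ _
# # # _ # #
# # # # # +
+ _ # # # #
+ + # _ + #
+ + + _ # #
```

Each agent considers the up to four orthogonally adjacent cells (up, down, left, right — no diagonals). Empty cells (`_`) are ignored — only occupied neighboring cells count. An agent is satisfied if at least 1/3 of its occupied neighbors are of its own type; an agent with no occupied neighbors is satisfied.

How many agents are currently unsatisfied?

3

(0,0)+ 0/2 unhappy
(0,1)# 1/2 ok
(0,3)# 0/0 ok
(1,0)# 2/3 ok
(1,1)# 4/4 ok
(1,2)# 2/2 ok
(1,4)# 2/2 ok
(1,5)# 1/2 ok
(2,0)# 2/3 ok
(2,1)# 3/3 ok
(2,2)# 4/4 ok
(2,3)# 3/3 ok
(2,4)# 3/4 ok
(2,5)+ 0/3 unhappy
(3,0)+ 1/2 ok
(3,2)# 3/3 ok
(3,3)# 3/3 ok
(3,4)# 3/4 ok
(3,5)# 2/3 ok
(4,0)+ 3/3 ok
(4,1)+ 2/3 ok
(4,2)# 1/3 ok
(4,4)+ 0/3 unhappy
(4,5)# 2/3 ok
(5,0)+ 2/2 ok
(5,1)+ 3/3 ok
(5,2)+ 1/2 ok
(5,4)# 1/2 ok
(5,5)# 2/2 ok
Unsatisfied: (0,0), (2,5), (4,4) — 3 in total.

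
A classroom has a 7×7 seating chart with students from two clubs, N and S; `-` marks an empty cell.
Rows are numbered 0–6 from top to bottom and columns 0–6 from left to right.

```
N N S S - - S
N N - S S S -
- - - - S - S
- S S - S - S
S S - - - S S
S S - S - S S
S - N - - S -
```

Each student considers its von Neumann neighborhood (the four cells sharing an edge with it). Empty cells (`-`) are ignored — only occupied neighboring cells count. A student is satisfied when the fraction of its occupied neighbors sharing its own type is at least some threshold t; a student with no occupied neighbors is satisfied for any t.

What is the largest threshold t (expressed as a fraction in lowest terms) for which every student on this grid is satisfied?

1/2

(0,0)N 2/2
(0,1)N 2/3
(0,2)S 1/2
(0,3)S 2/2
(0,6)S — no occupied neighbors
(1,0)N 2/2
(1,1)N 2/2
(1,3)S 2/2
(1,4)S 3/3
(1,5)S 1/1
(2,4)S 2/2
(2,6)S 1/1
(3,1)S 2/2
(3,2)S 1/1
(3,4)S 1/1
(3,6)S 2/2
(4,0)S 2/2
(4,1)S 3/3
(4,5)S 2/2
(4,6)S 3/3
(5,0)S 3/3
(5,1)S 2/2
(5,3)S — no occupied neighbors
(5,5)S 3/3
(5,6)S 2/2
(6,0)S 1/1
(6,2)N — no occupied neighbors
(6,5)S 1/1
The smallest same-type fraction is 1/2 at (0,2), which reduces to 1/2. Any threshold above that leaves this student unsatisfied.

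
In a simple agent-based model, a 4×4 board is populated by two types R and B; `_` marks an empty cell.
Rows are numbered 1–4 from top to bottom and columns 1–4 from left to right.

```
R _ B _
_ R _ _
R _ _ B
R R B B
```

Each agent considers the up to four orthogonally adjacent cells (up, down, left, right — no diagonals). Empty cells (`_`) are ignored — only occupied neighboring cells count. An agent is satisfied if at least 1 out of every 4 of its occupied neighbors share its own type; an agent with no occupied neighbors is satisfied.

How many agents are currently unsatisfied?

0

(1,1)R 0/0 satisfied
(1,3)B 0/0 satisfied
(2,2)R 0/0 satisfied
(3,1)R 1/1 satisfied
(3,4)B 1/1 satisfied
(4,1)R 2/2 satisfied
(4,2)R 1/2 satisfied
(4,3)B 1/2 satisfied
(4,4)B 2/2 satisfied
Every one meets the threshold.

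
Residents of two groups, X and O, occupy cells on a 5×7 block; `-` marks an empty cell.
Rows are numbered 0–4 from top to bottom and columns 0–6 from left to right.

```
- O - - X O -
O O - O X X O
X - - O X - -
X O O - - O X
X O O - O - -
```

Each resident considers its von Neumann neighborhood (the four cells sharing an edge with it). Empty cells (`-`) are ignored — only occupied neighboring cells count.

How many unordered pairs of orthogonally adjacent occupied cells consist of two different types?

Scan each occupied cell's neighbors to the right and below so each pair is counted once.
Row 0: O(0,1)–O(1,1)= X(0,4)–O(0,5)≠ X(0,4)–X(1,4)= O(0,5)–X(1,5)≠  → 2/4 unlike.
Row 1: O(1,0)–O(1,1)= O(1,0)–X(2,0)≠ O(1,3)–X(1,4)≠ O(1,3)–O(2,3)= X(1,4)–X(1,5)= X(1,4)–X(2,4)= X(1,5)–O(1,6)≠  → 3/7 unlike.
Row 2: X(2,0)–X(3,0)= O(2,3)–X(2,4)≠  → 1/2 unlike.
Row 3: X(3,0)–O(3,1)≠ X(3,0)–X(4,0)= O(3,1)–O(3,2)= O(3,1)–O(4,1)= O(3,2)–O(4,2)= O(3,5)–X(3,6)≠  → 2/6 unlike.
Row 4: X(4,0)–O(4,1)≠ O(4,1)–O(4,2)=  → 1/2 unlike.
Total adjacent occupied pairs: 21; unlike-type pairs: 9.

9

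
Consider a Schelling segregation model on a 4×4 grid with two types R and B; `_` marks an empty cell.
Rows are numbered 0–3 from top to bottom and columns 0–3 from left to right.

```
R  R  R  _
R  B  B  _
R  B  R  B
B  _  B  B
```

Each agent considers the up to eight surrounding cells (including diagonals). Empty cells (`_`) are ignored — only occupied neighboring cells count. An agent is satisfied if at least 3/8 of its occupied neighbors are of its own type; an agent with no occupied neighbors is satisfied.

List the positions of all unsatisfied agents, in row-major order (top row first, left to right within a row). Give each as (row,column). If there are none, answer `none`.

(0,0)R 2/3 satisfied
(0,1)R 3/5 satisfied
(0,2)R 1/3 not
(1,0)R 3/5 satisfied
(1,1)B 2/8 not
(1,2)B 3/6 satisfied
(2,0)R 1/4 not
(2,1)B 4/7 satisfied
(2,2)R 0/6 not
(2,3)B 3/4 satisfied
(3,0)B 1/2 satisfied
(3,2)B 3/4 satisfied
(3,3)B 2/3 satisfied

(0,2), (1,1), (2,0), (2,2)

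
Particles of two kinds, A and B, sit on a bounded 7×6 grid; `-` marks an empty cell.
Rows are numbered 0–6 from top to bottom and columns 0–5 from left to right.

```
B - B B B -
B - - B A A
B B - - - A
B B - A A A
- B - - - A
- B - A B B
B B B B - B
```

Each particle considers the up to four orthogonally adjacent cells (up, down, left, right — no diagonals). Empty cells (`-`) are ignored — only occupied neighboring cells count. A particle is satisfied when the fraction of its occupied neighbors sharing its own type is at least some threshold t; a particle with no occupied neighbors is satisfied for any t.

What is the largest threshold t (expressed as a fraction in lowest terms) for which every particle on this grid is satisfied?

0/1

(0,0)B 1/1
(0,2)B 1/1
(0,3)B 3/3
(0,4)B 1/2
(1,0)B 2/2
(1,3)B 1/2
(1,4)A 1/3
(1,5)A 2/2
(2,0)B 3/3
(2,1)B 2/2
(2,5)A 2/2
(3,0)B 2/2
(3,1)B 3/3
(3,3)A 1/1
(3,4)A 2/2
(3,5)A 3/3
(4,1)B 2/2
(4,5)A 1/2
(5,1)B 2/2
(5,3)A 0/2
(5,4)B 1/2
(5,5)B 2/3
(6,0)B 1/1
(6,1)B 3/3
(6,2)B 2/2
(6,3)B 1/2
(6,5)B 1/1
The smallest same-type fraction is 0/2 at (5,3), which reduces to 0/1. Any threshold above that leaves this particle unsatisfied.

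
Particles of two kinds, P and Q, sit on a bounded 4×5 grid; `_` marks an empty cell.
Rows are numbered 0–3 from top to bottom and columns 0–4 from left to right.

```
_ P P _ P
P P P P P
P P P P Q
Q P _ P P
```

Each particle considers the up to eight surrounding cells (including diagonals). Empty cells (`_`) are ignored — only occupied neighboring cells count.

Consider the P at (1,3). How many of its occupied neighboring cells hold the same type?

6

Occupied neighbors of (1,3): (0,2)=P, (0,4)=P, (1,2)=P, (1,4)=P, (2,2)=P, (2,3)=P, (2,4)=Q.
Same type (P): 6 of 7.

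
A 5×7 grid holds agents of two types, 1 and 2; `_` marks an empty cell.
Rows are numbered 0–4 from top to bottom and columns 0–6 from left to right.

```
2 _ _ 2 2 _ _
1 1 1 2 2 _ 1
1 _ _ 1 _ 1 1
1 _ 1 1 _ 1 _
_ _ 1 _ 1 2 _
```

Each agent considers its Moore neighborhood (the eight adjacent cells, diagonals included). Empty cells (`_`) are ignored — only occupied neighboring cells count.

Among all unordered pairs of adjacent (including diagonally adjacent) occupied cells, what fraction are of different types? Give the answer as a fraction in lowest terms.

Scan each occupied cell's neighbors to the right and below (and the two forward diagonals) so each pair is counted once.
From row 0: 3 unlike of 8 pairs (running 3/8).
From row 1: 4 unlike of 12 pairs (running 7/20).
From row 2: 0 unlike of 6 pairs (running 7/26).
From row 3: 1 unlike of 6 pairs (running 8/32).
From row 4: 1 unlike of 1 pairs (running 9/33).
Total adjacent occupied pairs: 33; unlike-type pairs: 9.
9/33 reduces to 3/11.

3/11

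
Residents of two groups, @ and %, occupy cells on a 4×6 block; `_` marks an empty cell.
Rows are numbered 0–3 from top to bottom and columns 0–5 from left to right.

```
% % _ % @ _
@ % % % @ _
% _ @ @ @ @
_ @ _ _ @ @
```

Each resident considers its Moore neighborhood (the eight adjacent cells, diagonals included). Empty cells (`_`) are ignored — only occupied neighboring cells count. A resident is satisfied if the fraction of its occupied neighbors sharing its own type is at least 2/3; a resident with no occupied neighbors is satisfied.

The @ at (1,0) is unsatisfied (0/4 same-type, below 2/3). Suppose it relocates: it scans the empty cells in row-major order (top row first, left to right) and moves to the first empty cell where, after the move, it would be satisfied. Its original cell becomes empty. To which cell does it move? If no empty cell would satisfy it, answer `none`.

(0,5)

Vacating (1,0). Empty cells in order:
  (0,2): 0/5 same-type → still unsatisfied.
  (0,5): 2/2 same-type → satisfied — stop here.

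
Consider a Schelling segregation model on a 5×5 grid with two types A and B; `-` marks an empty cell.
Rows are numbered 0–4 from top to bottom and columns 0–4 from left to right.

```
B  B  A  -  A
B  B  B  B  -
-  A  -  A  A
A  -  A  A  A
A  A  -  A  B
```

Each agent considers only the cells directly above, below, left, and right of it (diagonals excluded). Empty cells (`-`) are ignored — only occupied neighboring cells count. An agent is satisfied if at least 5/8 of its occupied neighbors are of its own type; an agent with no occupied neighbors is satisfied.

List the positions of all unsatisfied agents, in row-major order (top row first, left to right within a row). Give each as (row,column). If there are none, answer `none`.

(0,0)B 2/2 satisfied
(0,1)B 2/3 satisfied
(0,2)A 0/2 not
(0,4)A 0/0 satisfied
(1,0)B 2/2 satisfied
(1,1)B 3/4 satisfied
(1,2)B 2/3 satisfied
(1,3)B 1/2 not
(2,1)A 0/1 not
(2,3)A 2/3 satisfied
(2,4)A 2/2 satisfied
(3,0)A 1/1 satisfied
(3,2)A 1/1 satisfied
(3,3)A 4/4 satisfied
(3,4)A 2/3 satisfied
(4,0)A 2/2 satisfied
(4,1)A 1/1 satisfied
(4,3)A 1/2 not
(4,4)B 0/2 not

(0,2), (1,3), (2,1), (4,3), (4,4)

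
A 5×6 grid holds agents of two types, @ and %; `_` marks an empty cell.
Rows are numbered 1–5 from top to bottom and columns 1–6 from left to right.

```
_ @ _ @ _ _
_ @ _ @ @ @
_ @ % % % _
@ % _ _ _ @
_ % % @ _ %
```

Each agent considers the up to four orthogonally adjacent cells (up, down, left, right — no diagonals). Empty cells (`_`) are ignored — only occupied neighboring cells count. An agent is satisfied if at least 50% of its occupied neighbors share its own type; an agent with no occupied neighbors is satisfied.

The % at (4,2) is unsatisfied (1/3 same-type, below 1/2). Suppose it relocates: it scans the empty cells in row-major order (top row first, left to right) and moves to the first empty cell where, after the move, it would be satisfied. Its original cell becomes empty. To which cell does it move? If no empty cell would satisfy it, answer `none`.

(4,3)

Vacating (4,2). Empty cells in order:
  (1,1): 0/1 same-type → still unsatisfied.
  (1,3): 0/2 same-type → still unsatisfied.
  (1,5): 0/2 same-type → still unsatisfied.
  (1,6): 0/1 same-type → still unsatisfied.
  (2,1): 0/1 same-type → still unsatisfied.
  (2,3): 1/3 same-type → still unsatisfied.
  (3,1): 0/2 same-type → still unsatisfied.
  (3,6): 1/3 same-type → still unsatisfied.
  (4,3): 2/2 same-type → satisfied — stop here.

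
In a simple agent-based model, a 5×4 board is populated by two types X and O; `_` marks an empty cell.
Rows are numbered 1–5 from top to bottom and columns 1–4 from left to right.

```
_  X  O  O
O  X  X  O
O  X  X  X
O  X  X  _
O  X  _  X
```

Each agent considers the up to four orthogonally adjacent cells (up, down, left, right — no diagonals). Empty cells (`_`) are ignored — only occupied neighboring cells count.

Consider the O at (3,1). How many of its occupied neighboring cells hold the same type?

Occupied neighbors of (3,1): (2,1)=O, (4,1)=O, (3,2)=X.
Same type (O): 2 of 3.

2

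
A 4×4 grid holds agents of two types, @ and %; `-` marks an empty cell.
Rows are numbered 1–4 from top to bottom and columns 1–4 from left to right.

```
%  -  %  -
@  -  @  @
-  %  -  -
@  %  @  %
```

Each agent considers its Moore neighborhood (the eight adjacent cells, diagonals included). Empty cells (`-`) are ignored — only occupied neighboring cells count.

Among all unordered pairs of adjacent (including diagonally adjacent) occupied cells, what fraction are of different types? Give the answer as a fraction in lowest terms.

5/6

Scan each occupied cell's neighbors to the right and below (and the two forward diagonals) so each pair is counted once.
Row 1: %(1,1)–@(2,1)≠ %(1,3)–@(2,3)≠ %(1,3)–@(2,4)≠  → 3/3 unlike.
Row 2: @(2,1)–%(3,2)≠ @(2,3)–@(2,4)= @(2,3)–%(3,2)≠  → 2/3 unlike.
Row 3: %(3,2)–%(4,2)= %(3,2)–@(4,3)≠ %(3,2)–@(4,1)≠  → 2/3 unlike.
Row 4: @(4,1)–%(4,2)≠ %(4,2)–@(4,3)≠ @(4,3)–%(4,4)≠  → 3/3 unlike.
Total adjacent occupied pairs: 12; unlike-type pairs: 10.
10/12 reduces to 5/6.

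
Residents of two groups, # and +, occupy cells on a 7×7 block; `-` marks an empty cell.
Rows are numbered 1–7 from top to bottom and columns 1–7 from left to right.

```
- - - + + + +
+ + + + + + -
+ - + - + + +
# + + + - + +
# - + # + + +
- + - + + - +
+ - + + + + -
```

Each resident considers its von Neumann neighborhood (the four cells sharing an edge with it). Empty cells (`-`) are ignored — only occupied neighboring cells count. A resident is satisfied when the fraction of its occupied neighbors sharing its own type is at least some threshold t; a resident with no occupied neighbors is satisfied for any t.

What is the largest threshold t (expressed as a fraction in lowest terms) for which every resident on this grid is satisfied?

Row 1: (1,4)+ 2/2 · (1,5)+ 3/3 · (1,6)+ 3/3 · (1,7)+ 1/1
Row 2: (2,1)+ 2/2 · (2,2)+ 2/2 · (2,3)+ 3/3 · (2,4)+ 3/3 · (2,5)+ 4/4 · (2,6)+ 3/3
Row 3: (3,1)+ 1/2 · (3,3)+ 2/2 · (3,5)+ 2/2 · (3,6)+ 4/4 · (3,7)+ 2/2
Row 4: (4,1)# 1/3 · (4,2)+ 1/2 · (4,3)+ 4/4 · (4,4)+ 1/2 · (4,6)+ 3/3 · (4,7)+ 3/3
Row 5: (5,1)# 1/1 · (5,3)+ 1/2 · (5,4)# 0/4 · (5,5)+ 2/3 · (5,6)+ 3/3 · (5,7)+ 3/3
Row 6: (6,2)+ — no occupied neighbors · (6,4)+ 2/3 · (6,5)+ 3/3 · (6,7)+ 1/1
Row 7: (7,1)+ — no occupied neighbors · (7,3)+ 1/1 · (7,4)+ 3/3 · (7,5)+ 3/3 · (7,6)+ 1/1
The smallest same-type fraction is 0/4 at (5,4), which reduces to 0/1. Any threshold above that leaves this resident unsatisfied.

0/1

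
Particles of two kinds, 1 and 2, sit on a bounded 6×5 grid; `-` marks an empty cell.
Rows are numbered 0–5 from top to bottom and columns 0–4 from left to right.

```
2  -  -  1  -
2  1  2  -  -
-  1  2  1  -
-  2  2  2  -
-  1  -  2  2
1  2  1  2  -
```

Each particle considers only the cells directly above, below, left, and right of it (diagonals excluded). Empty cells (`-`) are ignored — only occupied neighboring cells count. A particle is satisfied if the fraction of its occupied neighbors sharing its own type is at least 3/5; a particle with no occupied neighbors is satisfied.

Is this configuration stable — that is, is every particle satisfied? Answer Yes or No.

Row 0: (0,0)2 1/1 ok · (0,3)1 0/0 ok
Row 1: (1,0)2 1/2 unhappy · (1,1)1 1/3 unhappy · (1,2)2 1/2 unhappy
Row 2: (2,1)1 1/3 unhappy · (2,2)2 2/4 unhappy · (2,3)1 0/2 unhappy
Row 3: (3,1)2 1/3 unhappy · (3,2)2 3/3 ok · (3,3)2 2/3 ok
Row 4: (4,1)1 0/2 unhappy · (4,3)2 3/3 ok · (4,4)2 1/1 ok
Row 5: (5,0)1 0/1 unhappy · (5,1)2 0/3 unhappy · (5,2)1 0/2 unhappy · (5,3)2 1/2 unhappy
For instance (1,0) has only 1/2 same-type neighbors, below 3/5.

No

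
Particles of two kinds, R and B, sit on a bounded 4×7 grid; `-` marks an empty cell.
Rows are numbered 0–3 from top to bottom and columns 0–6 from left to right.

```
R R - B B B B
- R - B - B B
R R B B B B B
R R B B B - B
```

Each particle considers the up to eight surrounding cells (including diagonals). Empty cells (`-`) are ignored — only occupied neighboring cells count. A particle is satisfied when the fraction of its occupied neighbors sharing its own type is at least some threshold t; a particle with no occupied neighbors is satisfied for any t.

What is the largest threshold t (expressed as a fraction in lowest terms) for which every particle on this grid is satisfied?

(0,0)R 2/2
(0,1)R 2/2
(0,3)B 2/2
(0,4)B 4/4
(0,5)B 4/4
(0,6)B 3/3
(1,1)R 4/5
(1,3)B 5/5
(1,5)B 7/7
(1,6)B 5/5
(2,0)R 4/4
(2,1)R 4/6
(2,2)B 4/7
(2,3)B 6/6
(2,4)B 6/6
(2,5)B 6/6
(2,6)B 4/4
(3,0)R 3/3
(3,1)R 3/5
(3,2)B 3/5
(3,3)B 5/5
(3,4)B 4/4
(3,6)B 2/2
The smallest same-type fraction is 4/7 at (2,2), which reduces to 4/7. Any threshold above that leaves this particle unsatisfied.

4/7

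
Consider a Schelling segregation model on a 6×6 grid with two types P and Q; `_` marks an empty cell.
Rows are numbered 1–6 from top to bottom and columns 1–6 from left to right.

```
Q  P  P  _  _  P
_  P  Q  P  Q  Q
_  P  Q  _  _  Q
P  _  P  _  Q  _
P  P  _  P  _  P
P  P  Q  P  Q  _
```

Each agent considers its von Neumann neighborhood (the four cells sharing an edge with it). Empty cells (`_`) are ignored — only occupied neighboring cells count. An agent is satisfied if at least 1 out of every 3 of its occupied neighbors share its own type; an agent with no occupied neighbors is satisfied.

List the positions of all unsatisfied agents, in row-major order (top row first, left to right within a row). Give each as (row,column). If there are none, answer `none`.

(1,1)Q 0/1 unhappy
(1,2)P 2/3 ok
(1,3)P 1/2 ok
(1,6)P 0/1 unhappy
(2,2)P 2/3 ok
(2,3)Q 1/4 unhappy
(2,4)P 0/2 unhappy
(2,5)Q 1/2 ok
(2,6)Q 2/3 ok
(3,2)P 1/2 ok
(3,3)Q 1/3 ok
(3,6)Q 1/1 ok
(4,1)P 1/1 ok
(4,3)P 0/1 unhappy
(4,5)Q 0/0 ok
(5,1)P 3/3 ok
(5,2)P 2/2 ok
(5,4)P 1/1 ok
(5,6)P 0/0 ok
(6,1)P 2/2 ok
(6,2)P 2/3 ok
(6,3)Q 0/2 unhappy
(6,4)P 1/3 ok
(6,5)Q 0/1 unhappy

(1,1), (1,6), (2,3), (2,4), (4,3), (6,3), (6,5)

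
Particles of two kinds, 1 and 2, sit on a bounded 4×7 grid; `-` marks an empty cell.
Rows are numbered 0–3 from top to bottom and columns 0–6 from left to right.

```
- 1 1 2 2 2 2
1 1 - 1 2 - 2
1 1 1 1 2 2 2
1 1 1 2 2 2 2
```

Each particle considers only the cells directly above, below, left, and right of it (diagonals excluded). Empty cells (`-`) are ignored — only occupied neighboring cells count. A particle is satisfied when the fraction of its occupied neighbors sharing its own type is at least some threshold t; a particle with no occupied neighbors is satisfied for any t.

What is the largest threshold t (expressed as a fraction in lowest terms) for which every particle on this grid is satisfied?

Row 0: (0,1)1 2/2 · (0,2)1 1/2 · (0,3)2 1/3 · (0,4)2 3/3 · (0,5)2 2/2 · (0,6)2 2/2
Row 1: (1,0)1 2/2 · (1,1)1 3/3 · (1,3)1 1/3 · (1,4)2 2/3 · (1,6)2 2/2
Row 2: (2,0)1 3/3 · (2,1)1 4/4 · (2,2)1 3/3 · (2,3)1 2/4 · (2,4)2 3/4 · (2,5)2 3/3 · (2,6)2 3/3
Row 3: (3,0)1 2/2 · (3,1)1 3/3 · (3,2)1 2/3 · (3,3)2 1/3 · (3,4)2 3/3 · (3,5)2 3/3 · (3,6)2 2/2
The smallest same-type fraction is 1/3 at (0,3), which reduces to 1/3. Any threshold above that leaves this particle unsatisfied.

1/3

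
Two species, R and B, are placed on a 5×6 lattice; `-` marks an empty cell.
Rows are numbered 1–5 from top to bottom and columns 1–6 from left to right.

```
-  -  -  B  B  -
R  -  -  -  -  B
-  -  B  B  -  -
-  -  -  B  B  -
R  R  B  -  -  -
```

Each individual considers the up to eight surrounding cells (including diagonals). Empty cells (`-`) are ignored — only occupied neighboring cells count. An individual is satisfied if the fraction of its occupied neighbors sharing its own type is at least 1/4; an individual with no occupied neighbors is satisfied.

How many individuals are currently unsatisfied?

Row 1: (1,4)B 1/1 ✓ · (1,5)B 2/2 ✓
Row 2: (2,1)R 0/0 ✓ · (2,6)B 1/1 ✓
Row 3: (3,3)B 2/2 ✓ · (3,4)B 3/3 ✓
Row 4: (4,4)B 4/4 ✓ · (4,5)B 2/2 ✓
Row 5: (5,1)R 1/1 ✓ · (5,2)R 1/2 ✓ · (5,3)B 1/2 ✓
Every one meets the threshold.

0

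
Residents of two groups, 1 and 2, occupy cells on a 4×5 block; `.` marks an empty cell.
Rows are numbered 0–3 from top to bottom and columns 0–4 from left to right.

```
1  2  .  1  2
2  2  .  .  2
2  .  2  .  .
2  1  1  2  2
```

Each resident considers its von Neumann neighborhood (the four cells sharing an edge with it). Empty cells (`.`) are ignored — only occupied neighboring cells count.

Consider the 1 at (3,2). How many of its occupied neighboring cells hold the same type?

Occupied neighbors of (3,2): (2,2)=2, (3,1)=1, (3,3)=2.
Same type (1): 1 of 3.

1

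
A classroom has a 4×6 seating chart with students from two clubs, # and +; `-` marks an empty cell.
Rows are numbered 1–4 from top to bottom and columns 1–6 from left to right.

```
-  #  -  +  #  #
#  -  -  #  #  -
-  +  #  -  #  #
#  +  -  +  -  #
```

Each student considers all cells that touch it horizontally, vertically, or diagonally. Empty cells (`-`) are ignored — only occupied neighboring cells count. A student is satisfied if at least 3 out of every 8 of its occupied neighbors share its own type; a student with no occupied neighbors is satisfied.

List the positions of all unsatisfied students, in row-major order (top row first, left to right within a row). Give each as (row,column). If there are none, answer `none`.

(1,4), (3,2), (3,3), (4,1), (4,2), (4,4)

(1,2)# 1/1 ✓
(1,4)+ 0/3 ✗
(1,5)# 3/4 ✓
(1,6)# 2/2 ✓
(2,1)# 1/2 ✓
(2,4)# 4/5 ✓
(2,5)# 5/6 ✓
(3,2)+ 1/4 ✗
(3,3)# 1/4 ✗
(3,5)# 4/5 ✓
(3,6)# 3/3 ✓
(4,1)# 0/2 ✗
(4,2)+ 1/3 ✗
(4,4)+ 0/2 ✗
(4,6)# 2/2 ✓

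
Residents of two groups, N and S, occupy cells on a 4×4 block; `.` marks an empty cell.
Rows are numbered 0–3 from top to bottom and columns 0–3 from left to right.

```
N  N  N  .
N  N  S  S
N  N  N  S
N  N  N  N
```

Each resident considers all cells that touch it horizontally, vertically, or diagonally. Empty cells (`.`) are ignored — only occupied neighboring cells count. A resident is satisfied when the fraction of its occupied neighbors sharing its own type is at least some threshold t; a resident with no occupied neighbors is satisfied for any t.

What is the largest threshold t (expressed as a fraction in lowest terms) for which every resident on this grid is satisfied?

(0,0)N 3/3
(0,1)N 4/5
(0,2)N 2/4
(1,0)N 5/5
(1,1)N 7/8
(1,2)S 2/7
(1,3)S 2/4
(2,0)N 5/5
(2,1)N 7/8
(2,2)N 5/8
(2,3)S 2/5
(3,0)N 3/3
(3,1)N 5/5
(3,2)N 4/5
(3,3)N 2/3
The smallest same-type fraction is 2/7 at (1,2), which reduces to 2/7. Any threshold above that leaves this resident unsatisfied.

2/7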